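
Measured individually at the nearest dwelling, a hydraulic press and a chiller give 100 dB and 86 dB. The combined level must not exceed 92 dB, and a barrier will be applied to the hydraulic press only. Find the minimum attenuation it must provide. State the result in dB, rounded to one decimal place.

9.3 dB

Fixed contribution from the other source: Σ 10^(L/10) = 10^(86/10) = 3.981e+08 (86.00 dB).
To meet 92 dB overall, the treated hydraulic press may contribute at most 10^(92/10) − 3.981e+08 = 1.187e+09, i.e. 90.74 dB.
So the hydraulic press must be reduced from 100 to 90.74 dB: IL = 9.26 dB.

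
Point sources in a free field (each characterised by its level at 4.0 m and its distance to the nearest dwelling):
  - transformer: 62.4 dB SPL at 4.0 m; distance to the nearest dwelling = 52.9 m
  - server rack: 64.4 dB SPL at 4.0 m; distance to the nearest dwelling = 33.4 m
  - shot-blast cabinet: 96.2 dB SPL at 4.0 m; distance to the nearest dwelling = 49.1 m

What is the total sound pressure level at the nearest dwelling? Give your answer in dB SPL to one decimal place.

74.4 dB SPL

Apply inverse-square spreading to bring every level to the receiver, then sum 10^(L/10).
transformer: 62.4 − 20·log₁₀(52.9/4.0) = 62.4 − 22.43 = 39.97 dB SPL.
server rack: 64.4 − 20·log₁₀(33.4/4.0) = 64.4 − 18.43 = 45.97 dB SPL.
shot-blast cabinet: 96.2 − 20·log₁₀(49.1/4.0) = 96.2 − 21.78 = 74.42 dB SPL.
Σ 10^(L/10) = 2.772e+07 → L_total = 10·log₁₀(2.772e+07) = 74.43 dB SPL.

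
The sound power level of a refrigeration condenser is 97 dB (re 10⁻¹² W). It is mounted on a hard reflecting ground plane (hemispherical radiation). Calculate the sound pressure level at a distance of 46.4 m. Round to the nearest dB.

56 dB

L_p = L_w − 10·log₁₀(2π·r²) with r = 46.4 m.
2π·r² = 1.353e+04 m², 10·log₁₀ of that is 41.312 dB.
L_p = 97 − 41.312 = 55.69 dB.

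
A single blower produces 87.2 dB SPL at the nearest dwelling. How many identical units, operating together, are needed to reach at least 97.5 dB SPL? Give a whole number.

11

Need L₁ + 10·log₁₀ N ≥ 97.5, i.e. log₁₀ N ≥ 1.03.
N ≥ 10^(10.3/10) = 10.715, so N = 11.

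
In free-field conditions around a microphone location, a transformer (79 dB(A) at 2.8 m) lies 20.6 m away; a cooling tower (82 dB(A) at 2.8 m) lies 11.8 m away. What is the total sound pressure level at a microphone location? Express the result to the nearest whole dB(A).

First find each source's level at the receiver (point-source: −20·log₁₀(r/r_ref)), then combine on an intensity basis.
transformer: 79 − 20·log₁₀(20.6/2.8) = 79 − 17.33 = 61.67 dB(A).
cooling tower: 82 − 20·log₁₀(11.8/2.8) = 82 − 12.49 = 69.51 dB(A).
Σ 10^(L/10) = 1.039e+07 → L_total = 10·log₁₀(1.039e+07) = 70.17 dB(A).

70 dB(A)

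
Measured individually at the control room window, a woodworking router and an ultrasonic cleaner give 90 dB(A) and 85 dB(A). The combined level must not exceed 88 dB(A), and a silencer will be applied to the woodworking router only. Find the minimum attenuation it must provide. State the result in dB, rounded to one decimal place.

Fixed contribution from the other source: Σ 10^(L/10) = 10^(85/10) = 3.162e+08 (85.00 dB(A)).
The limit corresponds to 10^(88/10) = 6.310e+08; subtracting the fixed part leaves 3.147e+08 for the woodworking router, i.e. 84.98 dB(A).
So the woodworking router must be reduced from 90 to 84.98 dB(A): IL = 5.02 dB.

5.0 dB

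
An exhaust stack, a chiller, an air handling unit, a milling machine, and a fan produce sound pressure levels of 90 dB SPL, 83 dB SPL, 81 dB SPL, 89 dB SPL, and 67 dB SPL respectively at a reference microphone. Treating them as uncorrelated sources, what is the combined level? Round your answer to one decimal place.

Incoherent sources combine by intensity addition: L_total = 10·log₁₀(Σ 10^(L_i/10)).
Σ 10^(L/10) = 10^(90/10) + 10^(83/10) + 10^(81/10) + 10^(89/10) + 10^(67/10) = 2.125e+09.
L_total = 10·log₁₀(2.125e+09) = 93.27 dB SPL.

93.3 dB SPL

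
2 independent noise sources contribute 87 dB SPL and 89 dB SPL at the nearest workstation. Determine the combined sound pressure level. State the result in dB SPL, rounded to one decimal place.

Incoherent sources combine by intensity addition: L_total = 10·log₁₀(Σ 10^(L_i/10)).
Σ 10^(L/10) = 10^(87/10) + 10^(89/10) = 1.296e+09.
L_total = 10·log₁₀(1.296e+09) = 91.12 dB SPL.

91.1 dB SPL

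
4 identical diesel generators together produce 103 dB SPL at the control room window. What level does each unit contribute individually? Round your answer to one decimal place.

97.0 dB SPL

4 equal contributions raise the level by 10·log₁₀ 4 = 6.021 dB, so each unit alone gives 103 − 6.021.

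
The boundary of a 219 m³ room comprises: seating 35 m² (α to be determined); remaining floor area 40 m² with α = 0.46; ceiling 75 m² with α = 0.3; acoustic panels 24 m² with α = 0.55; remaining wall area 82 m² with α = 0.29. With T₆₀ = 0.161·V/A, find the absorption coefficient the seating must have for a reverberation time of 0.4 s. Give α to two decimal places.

From T₆₀ = 0.161·V/A, the target T₆₀ = 0.4 s needs A = 0.161·219/0.4 = 88.15 m².
Absorption from the other surfaces = 40·0.46 + 75·0.3 + 24·0.55 + 82·0.29 = 77.88 m², so the seating must supply 10.27 m² over 35 m².
α = 10.27/35 = 0.293.

0.29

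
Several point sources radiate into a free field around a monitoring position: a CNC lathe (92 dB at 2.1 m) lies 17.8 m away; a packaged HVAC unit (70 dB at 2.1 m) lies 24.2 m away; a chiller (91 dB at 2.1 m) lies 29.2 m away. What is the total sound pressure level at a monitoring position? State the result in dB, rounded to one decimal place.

74.6 dB

Apply inverse-square spreading to bring every level to the receiver, then sum 10^(L/10).
CNC lathe: 92 − 20·log₁₀(17.8/2.1) = 92 − 18.56 = 73.44 dB.
packaged HVAC unit: 70 − 20·log₁₀(24.2/2.1) = 70 − 21.23 = 48.77 dB.
chiller: 91 − 20·log₁₀(29.2/2.1) = 91 − 22.86 = 68.14 dB.
Σ 10^(L/10) = 2.865e+07 → L_total = 10·log₁₀(2.865e+07) = 74.57 dB.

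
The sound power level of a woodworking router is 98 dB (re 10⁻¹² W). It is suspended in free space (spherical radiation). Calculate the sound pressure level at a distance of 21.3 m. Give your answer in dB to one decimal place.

Free-field spherical radiation: L_p = L_w − 10·log₁₀(4π·r²), r = 21.3 m.
4π·r² = 5701 m², 10·log₁₀ of that is 37.560 dB.
L_p = 98 − 37.560 = 60.44 dB.

60.4 dB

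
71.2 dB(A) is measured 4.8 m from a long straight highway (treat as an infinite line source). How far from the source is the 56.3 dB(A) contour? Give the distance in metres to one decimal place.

148.3 m

Line-source spreading drops the level by 10·log₁₀(r₂/r₁); inverting, r₂/r₁ = 10^(ΔL/10).
r₂ = 4.8·10^((71.2−56.3)/10) = 4.8·10^(14.9/10) = 148.33 m.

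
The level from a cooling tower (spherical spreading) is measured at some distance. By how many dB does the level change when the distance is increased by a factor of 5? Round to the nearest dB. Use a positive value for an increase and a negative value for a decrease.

With spherical spreading the level changes by −20·log₁₀(r₂/r₁).
ΔL = −20·log₁₀(5) = -13.98 dB.

-14 dB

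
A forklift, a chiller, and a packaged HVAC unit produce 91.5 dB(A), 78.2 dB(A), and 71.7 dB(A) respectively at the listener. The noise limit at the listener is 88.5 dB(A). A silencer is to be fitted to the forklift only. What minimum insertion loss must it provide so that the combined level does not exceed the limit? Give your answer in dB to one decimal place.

The untreated sources together contribute 10^(78.2/10) + 10^(71.7/10) = 8.086e+07, i.e. 79.08 dB(A).
To meet 88.5 dB(A) overall, the treated forklift may contribute at most 10^(88.5/10) − 8.086e+07 = 6.271e+08, i.e. 87.97 dB(A).
So the forklift must be reduced from 91.5 to 87.97 dB(A): IL = 3.53 dB.

3.5 dB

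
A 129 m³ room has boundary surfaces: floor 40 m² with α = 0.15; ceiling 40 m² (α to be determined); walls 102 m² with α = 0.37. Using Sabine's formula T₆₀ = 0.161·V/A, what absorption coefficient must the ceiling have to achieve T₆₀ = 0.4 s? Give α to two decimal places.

Required total absorption A = 0.161·129/0.4 = 51.92 m².
Absorption from the other surfaces = 40·0.15 + 102·0.37 = 43.74 m², so the ceiling must supply 8.18 m² over 40 m².
α = 8.18/40 = 0.205.

0.20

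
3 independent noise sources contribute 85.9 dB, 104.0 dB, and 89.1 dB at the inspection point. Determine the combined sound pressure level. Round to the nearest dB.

104 dB

For uncorrelated sources the intensities add, so convert each level to linear form, sum, and take 10·log₁₀ of the total.
Σ 10^(L/10) = 10^(85.9/10) + 10^(104.0/10) + 10^(89.1/10) = 2.632e+10.
L_total = 10·log₁₀(2.632e+10) = 104.20 dB.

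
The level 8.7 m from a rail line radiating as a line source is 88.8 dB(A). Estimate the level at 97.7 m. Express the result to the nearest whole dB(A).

Line-source attenuation: ΔL = 10·log₁₀(r₂/r₁) = 10·log₁₀(97.7/8.7) = 10.504 dB.
L₂ = 88.8 − 10·log₁₀(97.7/8.7) = 88.8 − 10.504 = 78.30 dB(A).

78 dB(A)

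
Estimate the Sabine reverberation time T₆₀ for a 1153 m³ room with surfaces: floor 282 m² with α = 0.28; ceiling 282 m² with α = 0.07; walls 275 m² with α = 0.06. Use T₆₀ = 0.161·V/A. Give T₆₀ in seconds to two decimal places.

1.61 s

Total absorption A = 282·0.28 + 282·0.07 + 275·0.06 = 115.20 m² sabins.
T₆₀ = 0.161·V/A = 0.161·1153/115.20 = 1.611 s.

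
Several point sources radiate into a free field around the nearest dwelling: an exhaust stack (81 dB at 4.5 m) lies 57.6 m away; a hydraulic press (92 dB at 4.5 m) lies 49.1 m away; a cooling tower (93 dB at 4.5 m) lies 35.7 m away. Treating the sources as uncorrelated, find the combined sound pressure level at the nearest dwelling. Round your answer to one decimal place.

76.6 dB

Apply inverse-square spreading to bring every level to the receiver, then sum 10^(L/10).
exhaust stack: 81 − 20·log₁₀(57.6/4.5) = 81 − 22.14 = 58.86 dB.
hydraulic press: 92 − 20·log₁₀(49.1/4.5) = 92 − 20.76 = 71.24 dB.
cooling tower: 93 − 20·log₁₀(35.7/4.5) = 93 − 17.99 = 75.01 dB.
Σ 10^(L/10) = 4.578e+07 → L_total = 10·log₁₀(4.578e+07) = 76.61 dB.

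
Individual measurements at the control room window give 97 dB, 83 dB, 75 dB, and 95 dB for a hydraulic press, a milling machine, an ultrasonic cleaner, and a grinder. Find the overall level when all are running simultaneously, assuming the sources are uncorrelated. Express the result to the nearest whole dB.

99 dB

For uncorrelated sources the intensities add, so convert each level to linear form, sum, and take 10·log₁₀ of the total.
Σ 10^(L/10) = 10^(97/10) + 10^(83/10) + 10^(75/10) + 10^(95/10) = 8.405e+09.
L_total = 10·log₁₀(8.405e+09) = 99.25 dB.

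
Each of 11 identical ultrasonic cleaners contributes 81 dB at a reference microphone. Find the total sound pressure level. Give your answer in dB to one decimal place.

91.4 dB

With 11 equal, uncorrelated contributions the intensity is 11× that of one unit, giving a rise of 10·log₁₀ 11.
L_total = 81 + 10·log₁₀(11) = 81 + 10.414 = 91.41 dB.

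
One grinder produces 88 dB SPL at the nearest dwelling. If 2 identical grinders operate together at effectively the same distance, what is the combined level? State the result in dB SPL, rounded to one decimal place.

91.0 dB SPL

N identical incoherent sources raise the level by 10·log₁₀ N.
L_total = 88 + 10·log₁₀(2) = 88 + 3.010 = 91.01 dB SPL.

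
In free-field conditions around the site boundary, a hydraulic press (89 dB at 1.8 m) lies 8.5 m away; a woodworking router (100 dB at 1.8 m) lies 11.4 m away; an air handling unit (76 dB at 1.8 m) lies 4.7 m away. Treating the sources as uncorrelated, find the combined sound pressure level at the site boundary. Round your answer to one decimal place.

First find each source's level at the receiver (point-source: −20·log₁₀(r/r_ref)), then combine on an intensity basis.
hydraulic press: 89 − 20·log₁₀(8.5/1.8) = 89 − 13.48 = 75.52 dB.
woodworking router: 100 − 20·log₁₀(11.4/1.8) = 100 − 16.03 = 83.97 dB.
air handling unit: 76 − 20·log₁₀(4.7/1.8) = 76 − 8.34 = 67.66 dB.
Σ 10^(L/10) = 2.908e+08 → L_total = 10·log₁₀(2.908e+08) = 84.64 dB.

84.6 dB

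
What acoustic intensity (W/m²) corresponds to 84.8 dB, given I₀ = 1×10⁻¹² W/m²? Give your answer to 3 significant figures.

I/I₀ = 10^(84.8/10) = 3.02e+08, so I = 3.02e+08 × 10⁻¹² W/m².

0.000302 W/m²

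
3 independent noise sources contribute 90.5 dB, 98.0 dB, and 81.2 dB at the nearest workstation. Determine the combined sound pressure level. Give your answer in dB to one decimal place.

Incoherent sources combine by intensity addition: L_total = 10·log₁₀(Σ 10^(L_i/10)).
Σ 10^(L/10) = 10^(90.5/10) + 10^(98.0/10) + 10^(81.2/10) = 7.563e+09.
L_total = 10·log₁₀(7.563e+09) = 98.79 dB.

98.8 dB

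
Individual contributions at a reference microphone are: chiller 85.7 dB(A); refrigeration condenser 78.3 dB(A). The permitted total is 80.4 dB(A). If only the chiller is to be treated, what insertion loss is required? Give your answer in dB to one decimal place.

9.5 dB

The untreated sources together contribute 10^(78.3/10) = 6.761e+07, i.e. 78.30 dB(A).
To meet 80.4 dB(A) overall, the treated chiller may contribute at most 10^(80.4/10) − 6.761e+07 = 4.204e+07, i.e. 76.24 dB(A).
Required insertion loss = 85.7 − 76.24 = 9.46 dB.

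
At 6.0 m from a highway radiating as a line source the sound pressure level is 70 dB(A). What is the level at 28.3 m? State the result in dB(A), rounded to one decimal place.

63.3 dB(A)

Line-source attenuation: ΔL = 10·log₁₀(r₂/r₁) = 10·log₁₀(28.3/6.0) = 6.736 dB.
L₂ = 70 − 10·log₁₀(28.3/6.0) = 70 − 6.736 = 63.26 dB(A).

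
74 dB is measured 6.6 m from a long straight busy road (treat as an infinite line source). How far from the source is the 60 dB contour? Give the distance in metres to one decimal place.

165.8 m

Line-source spreading drops the level by 10·log₁₀(r₂/r₁); inverting, r₂/r₁ = 10^(ΔL/10).
r₂ = 6.6·10^((74−60)/10) = 6.6·10^(14.0/10) = 165.78 m.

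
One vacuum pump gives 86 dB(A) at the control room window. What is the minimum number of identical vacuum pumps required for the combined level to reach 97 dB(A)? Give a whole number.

13

The shortfall is 97 − 86 = 11.0 dB, and N units add 10·log₁₀ N, so need 10·log₁₀ N ≥ 11.0.
N ≥ 10^(11.0/10) = 12.589, so N = 13.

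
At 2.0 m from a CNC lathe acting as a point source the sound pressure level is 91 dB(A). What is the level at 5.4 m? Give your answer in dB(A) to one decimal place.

For a point source, L₂ = L₁ − 20·log₁₀(r₂/r₁).
L₂ = 91 − 20·log₁₀(5.4/2.0) = 91 − 8.627 = 82.37 dB(A).

82.4 dB(A)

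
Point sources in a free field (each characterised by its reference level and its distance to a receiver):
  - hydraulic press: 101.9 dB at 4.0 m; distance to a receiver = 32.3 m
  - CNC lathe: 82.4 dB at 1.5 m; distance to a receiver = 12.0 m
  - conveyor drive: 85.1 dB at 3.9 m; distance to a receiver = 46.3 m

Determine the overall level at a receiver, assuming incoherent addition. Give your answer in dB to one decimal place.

83.8 dB

Apply inverse-square spreading to bring every level to the receiver, then sum 10^(L/10).
hydraulic press: 101.9 − 20·log₁₀(32.3/4.0) = 101.9 − 18.14 = 83.76 dB.
CNC lathe: 82.4 − 20·log₁₀(12.0/1.5) = 82.4 − 18.06 = 64.34 dB.
conveyor drive: 85.1 − 20·log₁₀(46.3/3.9) = 85.1 − 21.49 = 63.61 dB.
Σ 10^(L/10) = 2.425e+08 → L_total = 10·log₁₀(2.425e+08) = 83.85 dB.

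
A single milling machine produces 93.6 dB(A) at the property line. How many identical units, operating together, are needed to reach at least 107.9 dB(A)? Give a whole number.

N identical sources give L₁ + 10·log₁₀ N, so require 10·log₁₀ N ≥ 107.9 − 93.6 = 14.3 dB.
N ≥ 10^(14.3/10) = 26.915, so N = 27.

27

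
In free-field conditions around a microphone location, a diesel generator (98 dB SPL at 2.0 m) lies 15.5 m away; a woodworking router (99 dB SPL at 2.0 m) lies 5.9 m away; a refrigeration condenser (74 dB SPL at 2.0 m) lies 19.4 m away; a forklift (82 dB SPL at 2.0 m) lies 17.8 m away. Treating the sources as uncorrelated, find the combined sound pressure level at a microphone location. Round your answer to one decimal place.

Apply inverse-square spreading to bring every level to the receiver, then sum 10^(L/10).
diesel generator: 98 − 20·log₁₀(15.5/2.0) = 98 − 17.79 = 80.21 dB SPL.
woodworking router: 99 − 20·log₁₀(5.9/2.0) = 99 − 9.40 = 89.60 dB SPL.
refrigeration condenser: 74 − 20·log₁₀(19.4/2.0) = 74 − 19.74 = 54.26 dB SPL.
forklift: 82 − 20·log₁₀(17.8/2.0) = 82 − 18.99 = 63.01 dB SPL.
Σ 10^(L/10) = 1.020e+09 → L_total = 10·log₁₀(1.020e+09) = 90.09 dB SPL.

90.1 dB SPL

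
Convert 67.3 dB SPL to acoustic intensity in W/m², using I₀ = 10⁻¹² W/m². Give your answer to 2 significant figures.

5.4e-06 W/m²

I = I₀·10^(L/10) = 10⁻¹² × 10^(67.3/10) = 10^(-5.270).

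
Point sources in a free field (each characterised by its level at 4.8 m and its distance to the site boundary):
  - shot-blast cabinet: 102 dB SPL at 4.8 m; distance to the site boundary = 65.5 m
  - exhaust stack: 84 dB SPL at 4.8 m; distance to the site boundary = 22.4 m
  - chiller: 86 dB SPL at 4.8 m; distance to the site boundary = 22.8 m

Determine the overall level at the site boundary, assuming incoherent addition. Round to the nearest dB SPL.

First find each source's level at the receiver (point-source: −20·log₁₀(r/r_ref)), then combine on an intensity basis.
shot-blast cabinet: 102 − 20·log₁₀(65.5/4.8) = 102 − 22.70 = 79.30 dB SPL.
exhaust stack: 84 − 20·log₁₀(22.4/4.8) = 84 − 13.38 = 70.62 dB SPL.
chiller: 86 − 20·log₁₀(22.8/4.8) = 86 − 13.53 = 72.47 dB SPL.
Σ 10^(L/10) = 1.143e+08 → L_total = 10·log₁₀(1.143e+08) = 80.58 dB SPL.

81 dB SPL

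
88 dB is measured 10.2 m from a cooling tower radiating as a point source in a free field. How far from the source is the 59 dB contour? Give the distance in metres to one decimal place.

287.5 m

For a point source L₁ − L₂ = 20·log₁₀(r₂/r₁), so r₂ = r₁·10^((L₁−L₂)/20).
r₂ = 10.2·10^((88−59)/20) = 10.2·10^(29.0/20) = 287.48 m.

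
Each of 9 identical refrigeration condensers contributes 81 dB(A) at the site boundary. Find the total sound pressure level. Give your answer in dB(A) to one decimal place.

90.5 dB(A)

L_total = L₁ + 10·log₁₀ N for N identical incoherent sources.
L_total = 81 + 10·log₁₀(9) = 81 + 9.542 = 90.54 dB(A).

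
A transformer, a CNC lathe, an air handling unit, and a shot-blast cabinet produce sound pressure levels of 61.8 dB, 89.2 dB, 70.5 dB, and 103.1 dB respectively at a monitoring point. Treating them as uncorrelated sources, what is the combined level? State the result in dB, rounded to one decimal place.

103.3 dB

Incoherent sources combine by intensity addition: L_total = 10·log₁₀(Σ 10^(L_i/10)).
Σ 10^(L/10) = 10^(61.8/10) + 10^(89.2/10) + 10^(70.5/10) + 10^(103.1/10) = 2.126e+10.
L_total = 10·log₁₀(2.126e+10) = 103.28 dB.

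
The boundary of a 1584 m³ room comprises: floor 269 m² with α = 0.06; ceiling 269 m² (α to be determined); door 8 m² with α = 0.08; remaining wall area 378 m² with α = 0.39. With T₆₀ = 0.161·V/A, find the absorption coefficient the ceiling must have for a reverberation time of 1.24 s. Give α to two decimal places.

Required total absorption A = 0.161·1584/1.24 = 205.66 m².
Absorption from the other surfaces = 269·0.06 + 8·0.08 + 378·0.39 = 164.20 m², so the ceiling must supply 41.46 m² over 269 m².
α = 41.46/269 = 0.154.

0.15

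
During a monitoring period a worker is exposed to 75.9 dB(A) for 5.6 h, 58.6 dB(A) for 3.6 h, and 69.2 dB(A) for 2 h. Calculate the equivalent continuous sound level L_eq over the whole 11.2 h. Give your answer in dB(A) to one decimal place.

L_eq = 10·log₁₀[(1/T)·Σ tᵢ·10^(Lᵢ/10)] with T = 11.2 h.
Σ tᵢ·10^(Lᵢ/10) = 5.6·10^(75.9/10) + 3.6·10^(58.6/10) + 2·10^(69.2/10) = 2.371e+08.
L_eq = 10·log₁₀(2.371e+08/11.2) = 73.26 dB(A).

73.3 dB(A)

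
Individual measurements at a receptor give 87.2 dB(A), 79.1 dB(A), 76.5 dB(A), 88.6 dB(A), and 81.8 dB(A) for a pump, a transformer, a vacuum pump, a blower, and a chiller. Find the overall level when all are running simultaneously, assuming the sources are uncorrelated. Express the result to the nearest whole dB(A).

92 dB(A)

For uncorrelated sources the intensities add, so convert each level to linear form, sum, and take 10·log₁₀ of the total.
Σ 10^(L/10) = 10^(87.2/10) + 10^(79.1/10) + 10^(76.5/10) + 10^(88.6/10) + 10^(81.8/10) = 1.527e+09.
L_total = 10·log₁₀(1.527e+09) = 91.84 dB(A).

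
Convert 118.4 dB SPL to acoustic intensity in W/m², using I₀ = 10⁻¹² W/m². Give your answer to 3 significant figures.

L = 10·log₁₀(I/I₀) ⇒ I = I₀·10^(L/10) = 10⁻¹² × 10^11.84.

0.692 W/m²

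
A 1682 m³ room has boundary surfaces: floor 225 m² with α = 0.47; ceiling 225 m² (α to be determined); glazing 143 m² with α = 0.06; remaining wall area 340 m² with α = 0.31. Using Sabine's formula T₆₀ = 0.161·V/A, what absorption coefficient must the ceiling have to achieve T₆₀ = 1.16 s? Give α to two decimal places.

0.06

From T₆₀ = 0.161·V/A, the target T₆₀ = 1.16 s needs A = 0.161·1682/1.16 = 233.45 m².
Absorption from the other surfaces = 225·0.47 + 143·0.06 + 340·0.31 = 219.73 m², so the ceiling must supply 13.72 m² over 225 m².
α = 13.72/225 = 0.061.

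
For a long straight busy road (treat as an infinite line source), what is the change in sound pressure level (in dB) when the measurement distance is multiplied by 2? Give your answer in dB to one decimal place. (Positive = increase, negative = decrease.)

-3.0 dB

Line-source spreading: ΔL = −10·log₁₀(r₂/r₁).
ΔL = −10·log₁₀(2) = -3.01 dB.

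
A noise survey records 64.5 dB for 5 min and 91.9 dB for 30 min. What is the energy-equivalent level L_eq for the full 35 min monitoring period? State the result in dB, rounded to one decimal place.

91.2 dB

L_eq = 10·log₁₀[(1/T)·Σ tᵢ·10^(Lᵢ/10)] with T = 35 min.
Σ tᵢ·10^(Lᵢ/10) = 5·10^(64.5/10) + 30·10^(91.9/10) = 4.648e+10.
L_eq = 10·log₁₀(4.648e+10/35) = 91.23 dB.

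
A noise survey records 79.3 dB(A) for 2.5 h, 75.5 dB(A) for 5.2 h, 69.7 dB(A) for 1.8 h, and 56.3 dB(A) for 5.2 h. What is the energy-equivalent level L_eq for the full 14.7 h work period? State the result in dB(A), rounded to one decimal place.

74.5 dB(A)

Weight each interval's intensity by its duration and average over T = 14.7 h:
Σ tᵢ·10^(Lᵢ/10) = 2.5·10^(79.3/10) + 5.2·10^(75.5/10) + 1.8·10^(69.7/10) + 5.2·10^(56.3/10) = 4.163e+08.
L_eq = 10·log₁₀(4.163e+08/14.7) = 74.52 dB(A).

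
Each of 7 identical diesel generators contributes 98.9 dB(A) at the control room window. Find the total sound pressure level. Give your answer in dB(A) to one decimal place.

With 7 equal, uncorrelated contributions the intensity is 7× that of one unit, giving a rise of 10·log₁₀ 7.
L_total = 98.9 + 10·log₁₀(7) = 98.9 + 8.451 = 107.35 dB(A).

107.4 dB(A)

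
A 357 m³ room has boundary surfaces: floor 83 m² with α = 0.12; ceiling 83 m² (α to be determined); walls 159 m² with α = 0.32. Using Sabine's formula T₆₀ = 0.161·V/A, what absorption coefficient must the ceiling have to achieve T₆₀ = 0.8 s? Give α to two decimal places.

0.13

A = 0.161·V/T₆₀ = 0.161·357/0.8 = 71.85 m² sabins.
Absorption from the other surfaces = 83·0.12 + 159·0.32 = 60.84 m², so the ceiling must supply 11.01 m² over 83 m².
α = 11.01/83 = 0.133.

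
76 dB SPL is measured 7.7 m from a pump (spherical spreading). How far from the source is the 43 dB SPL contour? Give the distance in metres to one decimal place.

343.9 m

The 33.0 dB drop corresponds to a distance ratio of 10^(33.0/20) for a point source.
r₂ = 7.7·10^((76−43)/20) = 7.7·10^(33.0/20) = 343.95 m.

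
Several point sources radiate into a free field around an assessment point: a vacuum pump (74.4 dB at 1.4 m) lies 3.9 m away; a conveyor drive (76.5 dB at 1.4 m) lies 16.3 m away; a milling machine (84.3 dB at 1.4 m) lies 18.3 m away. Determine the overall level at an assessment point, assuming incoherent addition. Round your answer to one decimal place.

67.4 dB

Apply inverse-square spreading to bring every level to the receiver, then sum 10^(L/10).
vacuum pump: 74.4 − 20·log₁₀(3.9/1.4) = 74.4 − 8.90 = 65.50 dB.
conveyor drive: 76.5 − 20·log₁₀(16.3/1.4) = 76.5 − 21.32 = 55.18 dB.
milling machine: 84.3 − 20·log₁₀(18.3/1.4) = 84.3 − 22.33 = 61.97 dB.
Σ 10^(L/10) = 5.454e+06 → L_total = 10·log₁₀(5.454e+06) = 67.37 dB.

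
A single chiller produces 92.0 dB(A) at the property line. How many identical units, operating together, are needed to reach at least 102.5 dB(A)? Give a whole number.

12

Need L₁ + 10·log₁₀ N ≥ 102.5, i.e. log₁₀ N ≥ 1.05.
N ≥ 10^(10.5/10) = 11.220, so N = 12.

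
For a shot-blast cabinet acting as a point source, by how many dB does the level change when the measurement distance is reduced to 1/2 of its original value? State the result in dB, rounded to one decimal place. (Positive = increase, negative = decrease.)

+6.0 dB

Point-source spreading: ΔL = −20·log₁₀(r₂/r₁).
ΔL = −20·log₁₀(0.5) = +6.02 dB.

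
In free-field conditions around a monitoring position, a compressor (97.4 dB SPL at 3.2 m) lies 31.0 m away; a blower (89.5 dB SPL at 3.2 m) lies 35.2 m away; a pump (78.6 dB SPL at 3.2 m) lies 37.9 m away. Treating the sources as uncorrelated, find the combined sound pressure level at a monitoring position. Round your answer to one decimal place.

78.2 dB SPL

First find each source's level at the receiver (point-source: −20·log₁₀(r/r_ref)), then combine on an intensity basis.
compressor: 97.4 − 20·log₁₀(31.0/3.2) = 97.4 − 19.72 = 77.68 dB SPL.
blower: 89.5 − 20·log₁₀(35.2/3.2) = 89.5 − 20.83 = 68.67 dB SPL.
pump: 78.6 − 20·log₁₀(37.9/3.2) = 78.6 − 21.47 = 57.13 dB SPL.
Σ 10^(L/10) = 6.644e+07 → L_total = 10·log₁₀(6.644e+07) = 78.22 dB SPL.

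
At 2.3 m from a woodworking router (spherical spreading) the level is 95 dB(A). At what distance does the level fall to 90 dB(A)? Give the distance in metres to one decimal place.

4.1 m

For a point source L₁ − L₂ = 20·log₁₀(r₂/r₁), so r₂ = r₁·10^((L₁−L₂)/20).
r₂ = 2.3·10^((95−90)/20) = 2.3·10^(5.0/20) = 4.09 m.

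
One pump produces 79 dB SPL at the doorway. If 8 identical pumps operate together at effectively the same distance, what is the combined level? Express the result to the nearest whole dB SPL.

N identical incoherent sources raise the level by 10·log₁₀ N.
L_total = 79 + 10·log₁₀(8) = 79 + 9.031 = 88.03 dB SPL.

88 dB SPL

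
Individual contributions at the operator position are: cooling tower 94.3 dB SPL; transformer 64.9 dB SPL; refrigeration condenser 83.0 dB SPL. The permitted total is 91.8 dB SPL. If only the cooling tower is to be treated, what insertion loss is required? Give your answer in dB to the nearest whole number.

3 dB

The untreated sources together contribute 10^(64.9/10) + 10^(83.0/10) = 2.026e+08, i.e. 83.07 dB SPL.
To meet 91.8 dB SPL overall, the treated cooling tower may contribute at most 10^(91.8/10) − 2.026e+08 = 1.311e+09, i.e. 91.18 dB SPL.
So the cooling tower must be reduced from 94.3 to 91.18 dB SPL: IL = 3.12 dB.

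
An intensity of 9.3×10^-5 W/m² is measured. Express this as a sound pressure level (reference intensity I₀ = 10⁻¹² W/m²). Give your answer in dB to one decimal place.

79.7 dB

I/I₀ = 9.3×10^-5/10⁻¹² = 9.3×10^7, and L = 10·log₁₀(I/I₀).
L = 10·(0.9685 + 7) = 79.68 dB.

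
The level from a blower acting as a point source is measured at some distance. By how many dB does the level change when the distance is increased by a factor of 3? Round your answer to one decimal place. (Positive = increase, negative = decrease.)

-9.5 dB

Point-source spreading: ΔL = −20·log₁₀(r₂/r₁).
ΔL = −20·log₁₀(3) = -9.54 dB.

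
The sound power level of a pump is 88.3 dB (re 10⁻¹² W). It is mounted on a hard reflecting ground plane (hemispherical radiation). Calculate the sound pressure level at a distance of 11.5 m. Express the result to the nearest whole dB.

59 dB

Free-field hemispherical radiation: L_p = L_w − 10·log₁₀(2π·r²), r = 11.5 m.
2π·r² = 831 m², 10·log₁₀ of that is 29.196 dB.
L_p = 88.3 − 29.196 = 59.10 dB.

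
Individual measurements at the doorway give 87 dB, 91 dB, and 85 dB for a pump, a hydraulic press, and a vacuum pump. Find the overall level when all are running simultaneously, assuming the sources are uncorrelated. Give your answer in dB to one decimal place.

93.2 dB

Incoherent sources combine by intensity addition: L_total = 10·log₁₀(Σ 10^(L_i/10)).
Σ 10^(L/10) = 10^(87/10) + 10^(91/10) + 10^(85/10) = 2.076e+09.
L_total = 10·log₁₀(2.076e+09) = 93.17 dB.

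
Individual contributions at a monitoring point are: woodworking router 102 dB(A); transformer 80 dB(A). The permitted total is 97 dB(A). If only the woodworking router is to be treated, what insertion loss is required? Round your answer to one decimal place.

5.1 dB

The untreated sources together contribute 10^(80/10) = 1.000e+08, i.e. 80.00 dB(A).
To meet 97 dB(A) overall, the treated woodworking router may contribute at most 10^(97/10) − 1.000e+08 = 4.912e+09, i.e. 96.91 dB(A).
So the woodworking router must be reduced from 102 to 96.91 dB(A): IL = 5.09 dB.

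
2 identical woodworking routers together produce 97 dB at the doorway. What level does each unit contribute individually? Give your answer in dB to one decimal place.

94.0 dB

For N identical incoherent sources L_total = L₁ + 10·log₁₀ N, so L₁ = 97 − 10·log₁₀(2) = 97 − 3.010.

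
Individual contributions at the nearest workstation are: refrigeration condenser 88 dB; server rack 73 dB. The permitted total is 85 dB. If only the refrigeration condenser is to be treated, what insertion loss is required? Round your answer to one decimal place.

Everything except the refrigeration condenser sums to 10^(73/10) = 1.995e+07 in linear terms, 73.00 dB.
To meet 85 dB overall, the treated refrigeration condenser may contribute at most 10^(85/10) − 1.995e+07 = 2.963e+08, i.e. 84.72 dB.
Required insertion loss = 88 − 84.72 = 3.28 dB.

3.3 dB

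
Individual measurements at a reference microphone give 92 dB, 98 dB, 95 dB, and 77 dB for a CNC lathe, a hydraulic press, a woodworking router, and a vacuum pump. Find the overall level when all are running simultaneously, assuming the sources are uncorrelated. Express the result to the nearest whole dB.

For uncorrelated sources the intensities add, so convert each level to linear form, sum, and take 10·log₁₀ of the total.
Σ 10^(L/10) = 10^(92/10) + 10^(98/10) + 10^(95/10) + 10^(77/10) = 1.111e+10.
L_total = 10·log₁₀(1.111e+10) = 100.46 dB.

100 dB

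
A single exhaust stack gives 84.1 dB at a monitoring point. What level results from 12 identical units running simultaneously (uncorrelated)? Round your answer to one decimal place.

94.9 dB

With 12 equal, uncorrelated contributions the intensity is 12× that of one unit, giving a rise of 10·log₁₀ 12.
L_total = 84.1 + 10·log₁₀(12) = 84.1 + 10.792 = 94.89 dB.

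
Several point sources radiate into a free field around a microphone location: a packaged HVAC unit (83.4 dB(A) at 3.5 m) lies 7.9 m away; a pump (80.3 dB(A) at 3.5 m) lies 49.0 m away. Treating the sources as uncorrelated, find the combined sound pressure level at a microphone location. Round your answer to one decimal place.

First find each source's level at the receiver (point-source: −20·log₁₀(r/r_ref)), then combine on an intensity basis.
packaged HVAC unit: 83.4 − 20·log₁₀(7.9/3.5) = 83.4 − 7.07 = 76.33 dB(A).
pump: 80.3 − 20·log₁₀(49.0/3.5) = 80.3 − 22.92 = 57.38 dB(A).
Σ 10^(L/10) = 4.349e+07 → L_total = 10·log₁₀(4.349e+07) = 76.38 dB(A).

76.4 dB(A)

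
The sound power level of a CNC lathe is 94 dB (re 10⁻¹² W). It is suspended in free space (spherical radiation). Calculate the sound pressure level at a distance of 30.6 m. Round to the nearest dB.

53 dB

L_p = L_w − 10·log₁₀(4π·r²) with r = 30.6 m.
4π·r² = 1.177e+04 m², 10·log₁₀ of that is 40.707 dB.
L_p = 94 − 40.707 = 53.29 dB.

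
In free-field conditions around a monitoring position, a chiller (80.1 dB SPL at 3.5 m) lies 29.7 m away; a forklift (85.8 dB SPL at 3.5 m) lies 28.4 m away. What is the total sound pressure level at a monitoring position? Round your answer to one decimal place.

Apply inverse-square spreading to bring every level to the receiver, then sum 10^(L/10).
chiller: 80.1 − 20·log₁₀(29.7/3.5) = 80.1 − 18.57 = 61.53 dB SPL.
forklift: 85.8 − 20·log₁₀(28.4/3.5) = 85.8 − 18.19 = 67.61 dB SPL.
Σ 10^(L/10) = 7.195e+06 → L_total = 10·log₁₀(7.195e+06) = 68.57 dB SPL.

68.6 dB SPL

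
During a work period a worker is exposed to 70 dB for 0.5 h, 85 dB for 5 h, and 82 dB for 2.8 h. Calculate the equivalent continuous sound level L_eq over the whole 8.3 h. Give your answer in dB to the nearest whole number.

84 dB

Weight each interval's intensity by its duration and average over T = 8.3 h:
Σ tᵢ·10^(Lᵢ/10) = 0.5·10^(70/10) + 5·10^(85/10) + 2.8·10^(82/10) = 2.030e+09.
L_eq = 10·log₁₀(2.030e+09/8.3) = 83.88 dB.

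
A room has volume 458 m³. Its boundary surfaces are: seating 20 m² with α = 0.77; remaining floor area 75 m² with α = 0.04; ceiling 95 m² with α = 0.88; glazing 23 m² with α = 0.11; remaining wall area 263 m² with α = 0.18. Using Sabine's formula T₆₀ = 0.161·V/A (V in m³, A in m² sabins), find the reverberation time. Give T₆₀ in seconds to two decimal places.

0.49 s

Total absorption A = 20·0.77 + 75·0.04 + 95·0.88 + 23·0.11 + 263·0.18 = 151.87 m² sabins.
T₆₀ = 0.161 × 458 / 151.87 = 0.486 s.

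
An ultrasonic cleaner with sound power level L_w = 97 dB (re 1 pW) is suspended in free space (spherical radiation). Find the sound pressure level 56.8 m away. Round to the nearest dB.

L_p = L_w − 10·log₁₀(4π·r²) with r = 56.8 m.
4π·r² = 4.054e+04 m², 10·log₁₀ of that is 46.079 dB.
L_p = 97 − 46.079 = 50.92 dB.

51 dB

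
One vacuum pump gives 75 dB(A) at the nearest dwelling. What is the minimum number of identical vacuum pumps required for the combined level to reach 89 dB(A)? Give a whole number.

Need L₁ + 10·log₁₀ N ≥ 89, i.e. log₁₀ N ≥ 1.40.
N ≥ 10^(14.0/10) = 25.119, so N = 26.

26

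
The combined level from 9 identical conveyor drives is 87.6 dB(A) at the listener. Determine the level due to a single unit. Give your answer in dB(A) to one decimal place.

For N identical incoherent sources L_total = L₁ + 10·log₁₀ N, so L₁ = 87.6 − 10·log₁₀(9) = 87.6 − 9.542.

78.1 dB(A)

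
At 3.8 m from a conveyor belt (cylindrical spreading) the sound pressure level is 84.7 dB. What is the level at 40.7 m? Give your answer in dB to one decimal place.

74.4 dB

Line-source attenuation: ΔL = 10·log₁₀(r₂/r₁) = 10·log₁₀(40.7/3.8) = 10.298 dB.
L₂ = 84.7 − 10·log₁₀(40.7/3.8) = 84.7 − 10.298 = 74.40 dB.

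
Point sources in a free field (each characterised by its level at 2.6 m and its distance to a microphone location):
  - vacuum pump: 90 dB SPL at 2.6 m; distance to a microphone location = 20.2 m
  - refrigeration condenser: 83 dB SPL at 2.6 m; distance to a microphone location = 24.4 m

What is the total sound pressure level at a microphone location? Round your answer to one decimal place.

Propagate each source to the receiver with L = L_ref − 20·log₁₀(r/r_ref), then add intensities.
vacuum pump: 90 − 20·log₁₀(20.2/2.6) = 90 − 17.81 = 72.19 dB SPL.
refrigeration condenser: 83 − 20·log₁₀(24.4/2.6) = 83 − 19.45 = 63.55 dB SPL.
Σ 10^(L/10) = 1.883e+07 → L_total = 10·log₁₀(1.883e+07) = 72.75 dB SPL.

72.7 dB SPL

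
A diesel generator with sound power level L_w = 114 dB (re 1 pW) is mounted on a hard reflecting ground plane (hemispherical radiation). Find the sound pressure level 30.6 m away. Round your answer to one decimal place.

76.3 dB

L_p = L_w − 10·log₁₀(2π·r²) with r = 30.6 m.
2π·r² = 5883 m², 10·log₁₀ of that is 37.696 dB.
L_p = 114 − 37.696 = 76.30 dB.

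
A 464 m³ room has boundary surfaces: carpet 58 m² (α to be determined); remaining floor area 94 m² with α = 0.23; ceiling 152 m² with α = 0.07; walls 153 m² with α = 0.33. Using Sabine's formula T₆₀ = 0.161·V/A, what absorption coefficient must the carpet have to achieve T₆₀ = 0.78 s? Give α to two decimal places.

0.22

Required total absorption A = 0.161·464/0.78 = 95.77 m².
Absorption from the other surfaces = 94·0.23 + 152·0.07 + 153·0.33 = 82.75 m², so the carpet must supply 13.02 m² over 58 m².
α = 13.02/58 = 0.225.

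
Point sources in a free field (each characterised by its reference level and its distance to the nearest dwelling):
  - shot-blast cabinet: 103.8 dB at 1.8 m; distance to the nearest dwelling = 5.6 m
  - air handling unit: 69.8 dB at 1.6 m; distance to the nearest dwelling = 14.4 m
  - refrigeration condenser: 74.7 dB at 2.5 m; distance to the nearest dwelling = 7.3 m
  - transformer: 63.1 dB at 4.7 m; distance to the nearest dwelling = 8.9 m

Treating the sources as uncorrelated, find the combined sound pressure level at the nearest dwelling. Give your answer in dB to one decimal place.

93.9 dB

Apply inverse-square spreading to bring every level to the receiver, then sum 10^(L/10).
shot-blast cabinet: 103.8 − 20·log₁₀(5.6/1.8) = 103.8 − 9.86 = 93.94 dB.
air handling unit: 69.8 − 20·log₁₀(14.4/1.6) = 69.8 − 19.08 = 50.72 dB.
refrigeration condenser: 74.7 − 20·log₁₀(7.3/2.5) = 74.7 − 9.31 = 65.39 dB.
transformer: 63.1 − 20·log₁₀(8.9/4.7) = 63.1 − 5.55 = 57.55 dB.
Σ 10^(L/10) = 2.483e+09 → L_total = 10·log₁₀(2.483e+09) = 93.95 dB.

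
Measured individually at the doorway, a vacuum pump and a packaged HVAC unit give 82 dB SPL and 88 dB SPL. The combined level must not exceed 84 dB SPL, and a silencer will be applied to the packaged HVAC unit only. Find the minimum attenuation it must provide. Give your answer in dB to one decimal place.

Everything except the packaged HVAC unit sums to 10^(82/10) = 1.585e+08 in linear terms, 82.00 dB SPL.
The limit corresponds to 10^(84/10) = 2.512e+08; subtracting the fixed part leaves 9.270e+07 for the packaged HVAC unit, i.e. 79.67 dB SPL.
So the packaged HVAC unit must be reduced from 88 to 79.67 dB SPL: IL = 8.33 dB.

8.3 dB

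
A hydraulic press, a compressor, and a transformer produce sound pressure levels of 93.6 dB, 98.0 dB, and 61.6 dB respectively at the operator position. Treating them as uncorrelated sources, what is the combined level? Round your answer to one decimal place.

For uncorrelated sources the intensities add, so convert each level to linear form, sum, and take 10·log₁₀ of the total.
Σ 10^(L/10) = 10^(93.6/10) + 10^(98.0/10) + 10^(61.6/10) = 8.602e+09.
L_total = 10·log₁₀(8.602e+09) = 99.35 dB.

99.3 dB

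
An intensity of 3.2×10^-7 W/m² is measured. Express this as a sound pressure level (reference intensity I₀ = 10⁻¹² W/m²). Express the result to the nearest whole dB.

55 dB

Dividing by I₀ shifts the exponent by 12: I/I₀ = 3.2×10^5.
L = 10·(0.5051 + 5) = 55.05 dB.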